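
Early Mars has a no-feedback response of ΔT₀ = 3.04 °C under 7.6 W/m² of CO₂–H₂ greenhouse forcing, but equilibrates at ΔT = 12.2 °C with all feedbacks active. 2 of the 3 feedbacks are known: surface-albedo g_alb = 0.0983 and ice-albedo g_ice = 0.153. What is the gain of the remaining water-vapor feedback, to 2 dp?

0.50

Amplification A = ΔT/ΔT₀ = 12.2/3.04 = 4.013.
Total gain g = 1 − 1/A = 1 − 1/4.013 = 0.7508.
Known gains sum to 0.0983 + 0.153 = 0.2513.
g_wv = 0.7508 − 0.2513 = 0.50.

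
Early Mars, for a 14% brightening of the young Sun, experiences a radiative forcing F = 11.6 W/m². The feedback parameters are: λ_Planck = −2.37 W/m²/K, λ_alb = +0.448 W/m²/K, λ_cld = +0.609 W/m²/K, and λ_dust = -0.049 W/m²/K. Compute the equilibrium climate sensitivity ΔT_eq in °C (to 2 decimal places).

Net feedback parameter λ = (−2.37) + (+0.448) + (+0.609) + (-0.049) = -1.362 W/m²/K.
ΔT = −F/λ = −11.6/(-1.362) = 8.52 °C.

8.52 °C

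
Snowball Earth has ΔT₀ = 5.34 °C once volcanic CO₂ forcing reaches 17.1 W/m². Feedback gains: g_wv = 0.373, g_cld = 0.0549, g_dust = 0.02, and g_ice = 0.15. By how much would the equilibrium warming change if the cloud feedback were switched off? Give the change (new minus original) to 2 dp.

-1.60 °C

Original: g = 0.5979, ΔT = 5.34/(1−0.5979) = 13.2803 °C.
Without cloud: g' = 0.543, ΔT' = 5.34/(1−0.543) = 11.6849 °C.
Change = 11.6849 − 13.2803 = -1.60 °C.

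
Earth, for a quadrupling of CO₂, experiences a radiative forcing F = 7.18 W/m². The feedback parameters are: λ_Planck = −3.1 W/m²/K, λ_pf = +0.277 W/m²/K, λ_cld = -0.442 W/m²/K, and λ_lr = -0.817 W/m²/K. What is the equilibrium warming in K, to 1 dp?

Net feedback parameter λ = (−3.1) + (+0.277) + (-0.442) + (-0.817) = -4.082 W/m²/K.
ΔT = −F/λ = −7.18/(-4.082) = 1.8 K.

1.8 K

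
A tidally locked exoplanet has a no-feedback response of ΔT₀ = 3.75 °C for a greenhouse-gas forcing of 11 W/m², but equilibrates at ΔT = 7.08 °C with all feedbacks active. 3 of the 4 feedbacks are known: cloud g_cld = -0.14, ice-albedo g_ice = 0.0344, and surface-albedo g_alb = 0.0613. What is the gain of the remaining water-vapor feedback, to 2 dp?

0.51

Amplification A = ΔT/ΔT₀ = 7.08/3.75 = 1.888.
Total gain g = 1 − 1/A = 1 − 1/1.888 = 0.4703.
Known gains sum to -0.14 + 0.0344 + 0.0613 = -0.0443.
g_wv = 0.4703 + 0.0443 = 0.51.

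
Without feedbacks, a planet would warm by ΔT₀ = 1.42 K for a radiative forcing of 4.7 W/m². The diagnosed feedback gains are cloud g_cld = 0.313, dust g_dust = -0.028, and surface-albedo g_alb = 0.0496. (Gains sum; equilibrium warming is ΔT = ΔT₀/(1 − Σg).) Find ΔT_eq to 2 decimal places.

2.13 K

Total gain g = 0.313 − 0.028 + 0.0496 = 0.3346.
Amplification A = 1/(1 − 0.3346) = 1.503.
ΔT = 1.42 × 1.503 = 2.13 K.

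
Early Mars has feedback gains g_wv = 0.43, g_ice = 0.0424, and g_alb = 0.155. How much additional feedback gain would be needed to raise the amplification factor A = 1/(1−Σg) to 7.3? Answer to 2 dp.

Current total gain = 0.6274.
Target gain for A = 7.3: g* = 1 − 1/7.3 = 0.863.
Additional gain needed = 0.863 − 0.6274 = 0.24.

0.24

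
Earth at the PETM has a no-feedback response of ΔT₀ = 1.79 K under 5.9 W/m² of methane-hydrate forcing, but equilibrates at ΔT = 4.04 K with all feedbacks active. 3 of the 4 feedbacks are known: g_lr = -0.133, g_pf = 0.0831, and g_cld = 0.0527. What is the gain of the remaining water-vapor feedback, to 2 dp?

Amplification A = ΔT/ΔT₀ = 4.04/1.79 = 2.257.
Total gain g = 1 − 1/A = 1 − 1/2.257 = 0.5569.
Known gains sum to -0.133 + 0.0831 + 0.0527 = 0.0028.
g_wv = 0.5569 − 0.0028 = 0.55.

0.55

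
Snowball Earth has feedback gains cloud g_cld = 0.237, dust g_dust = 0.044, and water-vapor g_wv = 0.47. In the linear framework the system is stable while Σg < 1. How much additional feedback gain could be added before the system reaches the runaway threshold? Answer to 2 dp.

0.25

Current total gain = 0.237 + 0.044 + 0.47 = 0.751.
Margin to runaway = 1 − 0.751 = 0.25.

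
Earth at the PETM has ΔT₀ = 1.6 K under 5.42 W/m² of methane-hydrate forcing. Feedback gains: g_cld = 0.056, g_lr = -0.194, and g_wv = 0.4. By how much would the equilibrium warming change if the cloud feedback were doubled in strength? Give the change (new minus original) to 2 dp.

Original: g = 0.262, ΔT = 1.6/(1−0.262) = 2.1680 K.
With doubled cloud: g' = 0.318, ΔT' = 1.6/(1−0.318) = 2.3460 K.
Change = 2.3460 − 2.1680 = 0.18 K.

0.18 K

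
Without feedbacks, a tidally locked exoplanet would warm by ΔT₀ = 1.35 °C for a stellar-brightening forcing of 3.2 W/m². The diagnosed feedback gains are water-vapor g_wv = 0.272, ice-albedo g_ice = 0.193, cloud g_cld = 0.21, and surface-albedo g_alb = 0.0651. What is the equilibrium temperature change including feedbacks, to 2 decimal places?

5.19 °C

Total gain g = 0.272 + 0.193 + 0.21 + 0.0651 = 0.7401.
Amplification A = 1/(1 − 0.7401) = 3.848.
ΔT = 1.35 × 3.848 = 5.19 °C.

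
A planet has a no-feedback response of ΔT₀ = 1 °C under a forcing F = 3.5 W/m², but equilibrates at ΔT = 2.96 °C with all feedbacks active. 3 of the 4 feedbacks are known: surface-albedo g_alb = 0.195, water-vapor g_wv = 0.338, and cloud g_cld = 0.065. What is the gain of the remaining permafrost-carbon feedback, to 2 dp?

0.06

Amplification A = ΔT/ΔT₀ = 2.96/1 = 2.96.
Total gain g = 1 − 1/A = 1 − 1/2.96 = 0.6622.
Known gains sum to 0.195 + 0.338 + 0.065 = 0.598.
g_pf = 0.6622 − 0.598 = 0.06.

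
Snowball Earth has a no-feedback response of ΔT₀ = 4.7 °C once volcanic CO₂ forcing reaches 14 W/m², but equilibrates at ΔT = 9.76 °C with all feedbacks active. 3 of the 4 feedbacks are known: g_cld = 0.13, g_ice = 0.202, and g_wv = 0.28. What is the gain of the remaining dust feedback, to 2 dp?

Amplification A = ΔT/ΔT₀ = 9.76/4.7 = 2.077.
Total gain g = 1 − 1/A = 1 − 1/2.077 = 0.5185.
Known gains sum to 0.13 + 0.202 + 0.28 = 0.612.
g_dust = 0.5185 − 0.612 = -0.09.

-0.09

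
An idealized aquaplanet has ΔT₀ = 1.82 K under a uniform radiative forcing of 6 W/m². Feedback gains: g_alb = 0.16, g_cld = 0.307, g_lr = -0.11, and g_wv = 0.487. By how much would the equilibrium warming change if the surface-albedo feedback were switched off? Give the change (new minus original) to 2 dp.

-5.91 K

Original: g = 0.844, ΔT = 1.82/(1−0.844) = 11.6667 K.
Without surface-albedo: g' = 0.684, ΔT' = 1.82/(1−0.684) = 5.7595 K.
Change = 5.7595 − 11.6667 = -5.91 K.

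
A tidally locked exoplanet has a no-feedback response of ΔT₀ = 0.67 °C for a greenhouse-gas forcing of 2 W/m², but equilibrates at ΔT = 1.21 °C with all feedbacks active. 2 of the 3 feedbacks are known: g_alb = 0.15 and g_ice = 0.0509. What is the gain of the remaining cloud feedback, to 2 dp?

0.25

Amplification A = ΔT/ΔT₀ = 1.21/0.67 = 1.806.
Total gain g = 1 − 1/A = 1 − 1/1.806 = 0.4463.
Known gains sum to 0.15 + 0.0509 = 0.2009.
g_cld = 0.4463 − 0.2009 = 0.25.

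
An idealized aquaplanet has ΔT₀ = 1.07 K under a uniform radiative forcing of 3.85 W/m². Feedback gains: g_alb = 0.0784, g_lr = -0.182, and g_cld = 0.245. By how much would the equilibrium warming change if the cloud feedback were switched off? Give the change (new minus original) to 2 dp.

-0.28 K

Original: g = 0.1414, ΔT = 1.07/(1−0.1414) = 1.2462 K.
Without cloud: g' = -0.1036, ΔT' = 1.07/(1+0.1036) = 0.9696 K.
Change = 0.9696 − 1.2462 = -0.28 K.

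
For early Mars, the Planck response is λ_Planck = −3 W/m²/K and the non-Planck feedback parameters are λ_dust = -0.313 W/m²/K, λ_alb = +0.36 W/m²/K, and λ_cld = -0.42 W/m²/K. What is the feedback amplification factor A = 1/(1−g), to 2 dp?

0.89

Convert to gains: g_dust = -0.313/3 = -0.1043; g_alb = 0.36/3 = 0.12; g_cld = -0.42/3 = -0.14.
Total gain g = -0.1243.
A = 1/(1 + 0.1243) = 0.89.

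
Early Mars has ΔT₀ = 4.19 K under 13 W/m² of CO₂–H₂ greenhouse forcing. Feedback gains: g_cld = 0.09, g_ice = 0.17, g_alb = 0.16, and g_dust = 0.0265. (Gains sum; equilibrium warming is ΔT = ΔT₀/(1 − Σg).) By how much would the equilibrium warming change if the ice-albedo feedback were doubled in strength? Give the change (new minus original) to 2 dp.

3.36 K

Original: g = 0.4465, ΔT = 4.19/(1−0.4465) = 7.5700 K.
With doubled ice-albedo: g' = 0.6165, ΔT' = 4.19/(1−0.6165) = 10.9257 K.
Change = 10.9257 − 7.5700 = 3.36 K.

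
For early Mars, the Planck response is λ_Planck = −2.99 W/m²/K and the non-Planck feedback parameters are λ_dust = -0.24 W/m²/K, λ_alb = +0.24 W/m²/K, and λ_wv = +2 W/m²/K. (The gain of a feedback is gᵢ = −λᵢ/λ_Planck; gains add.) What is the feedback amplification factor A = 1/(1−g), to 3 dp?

3.020

Convert to gains: g_dust = -0.24/2.99 = -0.08027; g_alb = 0.24/2.99 = 0.08027; g_wv = 2/2.99 = 0.6689.
Total gain g = 0.6689.
A = 1/(1 − 0.6689) = 3.020.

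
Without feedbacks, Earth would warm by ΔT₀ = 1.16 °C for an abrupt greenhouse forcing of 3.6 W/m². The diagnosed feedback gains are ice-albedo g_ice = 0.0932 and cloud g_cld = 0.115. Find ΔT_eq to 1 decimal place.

1.5 °C

Total gain g = 0.0932 + 0.115 = 0.2082.
Amplification A = 1/(1 − 0.2082) = 1.263.
ΔT = 1.16 × 1.263 = 1.5 °C.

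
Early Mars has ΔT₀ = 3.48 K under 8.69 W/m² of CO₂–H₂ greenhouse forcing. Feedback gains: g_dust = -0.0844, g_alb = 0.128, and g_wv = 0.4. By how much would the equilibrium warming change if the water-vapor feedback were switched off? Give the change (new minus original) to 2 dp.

Original: g = 0.4436, ΔT = 3.48/(1−0.4436) = 6.2545 K.
Without water-vapor: g' = 0.0436, ΔT' = 3.48/(1−0.0436) = 3.6386 K.
Change = 3.6386 − 6.2545 = -2.62 K.

-2.62 K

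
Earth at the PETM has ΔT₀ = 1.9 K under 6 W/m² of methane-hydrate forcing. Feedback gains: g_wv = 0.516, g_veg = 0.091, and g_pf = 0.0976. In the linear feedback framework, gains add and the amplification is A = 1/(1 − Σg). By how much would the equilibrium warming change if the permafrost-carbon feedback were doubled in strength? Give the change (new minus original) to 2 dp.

3.17 K

Original: g = 0.7046, ΔT = 1.9/(1−0.7046) = 6.4320 K.
With doubled permafrost-carbon: g' = 0.8022, ΔT' = 1.9/(1−0.8022) = 9.6057 K.
Change = 9.6057 − 6.4320 = 3.17 K.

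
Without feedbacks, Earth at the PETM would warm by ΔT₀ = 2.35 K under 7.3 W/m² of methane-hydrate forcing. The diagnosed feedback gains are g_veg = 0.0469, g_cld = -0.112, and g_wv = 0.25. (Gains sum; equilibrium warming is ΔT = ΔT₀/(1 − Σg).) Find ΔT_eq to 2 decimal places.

Total gain g = 0.0469 − 0.112 + 0.25 = 0.1849.
Amplification A = 1/(1 − 0.1849) = 1.227.
ΔT = 2.35 × 1.227 = 2.88 K.

2.88 K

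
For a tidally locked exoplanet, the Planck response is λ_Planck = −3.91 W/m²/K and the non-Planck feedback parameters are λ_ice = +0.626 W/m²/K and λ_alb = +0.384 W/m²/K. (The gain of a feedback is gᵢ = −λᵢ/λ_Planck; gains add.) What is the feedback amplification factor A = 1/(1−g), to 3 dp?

Convert to gains: g_ice = 0.626/3.91 = 0.1601; g_alb = 0.384/3.91 = 0.09821.
Total gain g = 0.25831.
A = 1/(1 − 0.25831) = 1.348.

1.348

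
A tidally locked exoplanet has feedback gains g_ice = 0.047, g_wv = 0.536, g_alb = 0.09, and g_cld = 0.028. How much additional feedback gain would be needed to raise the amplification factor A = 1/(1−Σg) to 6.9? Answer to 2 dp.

Current total gain = 0.701.
Target gain for A = 6.9: g* = 1 − 1/6.9 = 0.8551.
Additional gain needed = 0.8551 − 0.701 = 0.15.

0.15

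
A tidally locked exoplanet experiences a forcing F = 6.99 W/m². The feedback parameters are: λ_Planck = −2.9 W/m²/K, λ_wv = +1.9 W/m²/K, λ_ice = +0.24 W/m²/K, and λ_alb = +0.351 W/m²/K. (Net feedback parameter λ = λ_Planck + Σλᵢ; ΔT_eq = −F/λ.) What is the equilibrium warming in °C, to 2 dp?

Net feedback parameter λ = (−2.9) + (+1.9) + (+0.24) + (+0.351) = -0.409 W/m²/K.
ΔT = −F/λ = −6.99/(-0.409) = 17.09 °C.

17.09 °C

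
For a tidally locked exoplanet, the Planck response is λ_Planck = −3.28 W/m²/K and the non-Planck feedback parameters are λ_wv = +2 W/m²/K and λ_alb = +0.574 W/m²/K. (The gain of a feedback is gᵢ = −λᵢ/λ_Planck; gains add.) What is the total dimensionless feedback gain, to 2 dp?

Convert to gains: g_wv = 2/3.28 = 0.6098; g_alb = 0.574/3.28 = 0.175.
Total gain g = 0.7848.

0.78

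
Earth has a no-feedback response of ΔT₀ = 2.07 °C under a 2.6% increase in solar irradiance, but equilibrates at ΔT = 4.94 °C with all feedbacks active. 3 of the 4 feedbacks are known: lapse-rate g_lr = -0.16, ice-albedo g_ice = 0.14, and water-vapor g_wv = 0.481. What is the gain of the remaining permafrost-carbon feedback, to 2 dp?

0.12

Amplification A = ΔT/ΔT₀ = 4.94/2.07 = 2.386.
Total gain g = 1 − 1/A = 1 − 1/2.386 = 0.5809.
Known gains sum to -0.16 + 0.14 + 0.481 = 0.461.
g_pf = 0.5809 − 0.461 = 0.12.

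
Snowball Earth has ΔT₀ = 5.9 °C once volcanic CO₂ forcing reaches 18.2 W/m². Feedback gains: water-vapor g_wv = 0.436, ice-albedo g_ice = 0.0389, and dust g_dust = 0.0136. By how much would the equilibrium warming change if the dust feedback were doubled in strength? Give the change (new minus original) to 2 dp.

Original: g = 0.4885, ΔT = 5.9/(1−0.4885) = 11.5347 °C.
With doubled dust: g' = 0.5021, ΔT' = 5.9/(1−0.5021) = 11.8498 °C.
Change = 11.8498 − 11.5347 = 0.32 °C.

0.32 °C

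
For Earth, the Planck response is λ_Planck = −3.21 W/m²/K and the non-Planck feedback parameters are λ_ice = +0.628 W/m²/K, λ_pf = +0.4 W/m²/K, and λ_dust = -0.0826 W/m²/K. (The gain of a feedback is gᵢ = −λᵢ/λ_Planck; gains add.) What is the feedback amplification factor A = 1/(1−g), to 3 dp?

1.417

Convert to gains: g_ice = 0.628/3.21 = 0.1956; g_pf = 0.4/3.21 = 0.1246; g_dust = -0.0826/3.21 = -0.02573.
Total gain g = 0.29447.
A = 1/(1 − 0.29447) = 1.417.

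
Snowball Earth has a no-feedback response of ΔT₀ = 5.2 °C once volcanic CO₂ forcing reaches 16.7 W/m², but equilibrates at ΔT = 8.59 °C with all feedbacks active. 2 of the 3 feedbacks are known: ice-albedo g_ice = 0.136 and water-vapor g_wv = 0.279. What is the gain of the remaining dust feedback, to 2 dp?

-0.02

Amplification A = ΔT/ΔT₀ = 8.59/5.2 = 1.652.
Total gain g = 1 − 1/A = 1 − 1/1.652 = 0.3947.
Known gains sum to 0.136 + 0.279 = 0.415.
g_dust = 0.3947 − 0.415 = -0.02.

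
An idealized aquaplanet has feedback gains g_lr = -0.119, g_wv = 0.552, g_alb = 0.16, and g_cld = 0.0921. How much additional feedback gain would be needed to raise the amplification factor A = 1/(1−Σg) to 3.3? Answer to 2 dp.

Current total gain = 0.6851.
Target gain for A = 3.3: g* = 1 − 1/3.3 = 0.697.
Additional gain needed = 0.697 − 0.6851 = 0.01.

0.01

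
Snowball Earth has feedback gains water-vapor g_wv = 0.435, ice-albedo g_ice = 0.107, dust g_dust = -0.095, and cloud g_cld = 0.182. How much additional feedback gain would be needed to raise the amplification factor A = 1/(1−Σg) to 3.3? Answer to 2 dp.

0.07

Current total gain = 0.629.
Target gain for A = 3.3: g* = 1 − 1/3.3 = 0.697.
Additional gain needed = 0.697 − 0.629 = 0.07.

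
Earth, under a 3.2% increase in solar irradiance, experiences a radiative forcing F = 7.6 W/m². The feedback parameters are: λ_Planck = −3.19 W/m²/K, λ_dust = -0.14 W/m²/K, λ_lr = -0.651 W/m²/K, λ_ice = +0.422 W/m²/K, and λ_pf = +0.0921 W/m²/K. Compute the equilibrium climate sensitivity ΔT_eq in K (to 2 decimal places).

Net feedback parameter λ = (−3.19) + (-0.14) + (-0.651) + (+0.422) + (+0.0921) = -3.4669 W/m²/K.
ΔT = −F/λ = −7.6/(-3.4669) = 2.19 K.

2.19 K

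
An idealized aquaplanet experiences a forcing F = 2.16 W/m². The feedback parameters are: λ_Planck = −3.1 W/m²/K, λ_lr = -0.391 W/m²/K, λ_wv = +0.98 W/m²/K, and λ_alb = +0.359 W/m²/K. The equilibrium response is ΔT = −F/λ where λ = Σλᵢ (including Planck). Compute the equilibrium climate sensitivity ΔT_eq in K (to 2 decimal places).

1.00 K

Net feedback parameter λ = (−3.1) + (-0.391) + (+0.98) + (+0.359) = -2.152 W/m²/K.
ΔT = −F/λ = −2.16/(-2.152) = 1.00 K.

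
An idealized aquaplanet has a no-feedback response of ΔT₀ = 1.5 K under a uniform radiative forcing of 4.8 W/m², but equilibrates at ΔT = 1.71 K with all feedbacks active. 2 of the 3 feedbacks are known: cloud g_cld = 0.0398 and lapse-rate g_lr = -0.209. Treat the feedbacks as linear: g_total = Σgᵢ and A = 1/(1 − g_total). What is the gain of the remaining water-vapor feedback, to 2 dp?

0.29

Amplification A = ΔT/ΔT₀ = 1.71/1.5 = 1.14.
Total gain g = 1 − 1/A = 1 − 1/1.14 = 0.1228.
Known gains sum to 0.0398 − 0.209 = -0.1692.
g_wv = 0.1228 + 0.1692 = 0.29.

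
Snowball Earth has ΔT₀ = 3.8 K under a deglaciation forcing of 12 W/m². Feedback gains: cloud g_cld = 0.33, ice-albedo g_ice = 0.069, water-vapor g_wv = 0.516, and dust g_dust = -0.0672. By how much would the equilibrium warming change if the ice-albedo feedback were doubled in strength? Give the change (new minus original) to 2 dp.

Original: g = 0.8478, ΔT = 3.8/(1−0.8478) = 24.9671 K.
With doubled ice-albedo: g' = 0.9168, ΔT' = 3.8/(1−0.9168) = 45.6731 K.
Change = 45.6731 − 24.9671 = 20.71 K.

20.71 K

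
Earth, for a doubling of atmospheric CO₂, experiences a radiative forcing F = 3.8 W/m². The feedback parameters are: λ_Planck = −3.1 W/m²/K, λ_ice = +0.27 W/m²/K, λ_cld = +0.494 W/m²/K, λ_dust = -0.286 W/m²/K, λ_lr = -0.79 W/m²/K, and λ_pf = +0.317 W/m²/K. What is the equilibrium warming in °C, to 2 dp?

Net feedback parameter λ = (−3.1) + (+0.27) + (+0.494) + (-0.286) + (-0.79) + (+0.317) = -3.095 W/m²/K.
ΔT = −F/λ = −3.8/(-3.095) = 1.23 °C.

1.23 °C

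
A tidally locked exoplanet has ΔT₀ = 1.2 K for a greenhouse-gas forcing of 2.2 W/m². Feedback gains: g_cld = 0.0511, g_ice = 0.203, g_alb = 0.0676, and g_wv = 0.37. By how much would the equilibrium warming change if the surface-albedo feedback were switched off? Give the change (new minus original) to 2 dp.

-0.70 K

Original: g = 0.6917, ΔT = 1.2/(1−0.6917) = 3.8923 K.
Without surface-albedo: g' = 0.6241, ΔT' = 1.2/(1−0.6241) = 3.1923 K.
Change = 3.1923 − 3.8923 = -0.70 K.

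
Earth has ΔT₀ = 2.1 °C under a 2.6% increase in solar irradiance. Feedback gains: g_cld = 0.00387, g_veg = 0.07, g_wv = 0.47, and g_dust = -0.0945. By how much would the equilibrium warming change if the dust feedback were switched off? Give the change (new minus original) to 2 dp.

0.79 °C

Original: g = 0.44937, ΔT = 2.1/(1−0.44937) = 3.8138 °C.
Without dust: g' = 0.54387, ΔT' = 2.1/(1−0.54387) = 4.6040 °C.
Change = 4.6040 − 3.8138 = 0.79 °C.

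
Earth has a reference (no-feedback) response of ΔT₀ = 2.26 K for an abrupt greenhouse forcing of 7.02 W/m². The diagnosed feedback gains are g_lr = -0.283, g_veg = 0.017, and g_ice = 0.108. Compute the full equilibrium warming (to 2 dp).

Total gain g = -0.283 + 0.017 + 0.108 = -0.158.
Amplification A = 1/(1 + 0.158) = 0.8636.
ΔT = 2.26 × 0.8636 = 1.95 K.

1.95 K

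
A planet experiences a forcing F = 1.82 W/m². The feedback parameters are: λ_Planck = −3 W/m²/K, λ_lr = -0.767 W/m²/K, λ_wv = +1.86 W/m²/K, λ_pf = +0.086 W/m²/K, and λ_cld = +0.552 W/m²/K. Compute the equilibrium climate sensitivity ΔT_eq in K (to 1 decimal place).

1.4 K

Net feedback parameter λ = (−3) + (-0.767) + (+1.86) + (+0.086) + (+0.552) = -1.269 W/m²/K.
ΔT = −F/λ = −1.82/(-1.269) = 1.4 K.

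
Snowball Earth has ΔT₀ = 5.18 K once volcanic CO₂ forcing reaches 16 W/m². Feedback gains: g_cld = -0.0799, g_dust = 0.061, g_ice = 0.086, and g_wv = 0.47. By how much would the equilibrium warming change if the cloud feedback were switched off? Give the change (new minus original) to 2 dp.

Original: g = 0.5371, ΔT = 5.18/(1−0.5371) = 11.1903 K.
Without cloud: g' = 0.617, ΔT' = 5.18/(1−0.617) = 13.5248 K.
Change = 13.5248 − 11.1903 = 2.33 K.

2.33 K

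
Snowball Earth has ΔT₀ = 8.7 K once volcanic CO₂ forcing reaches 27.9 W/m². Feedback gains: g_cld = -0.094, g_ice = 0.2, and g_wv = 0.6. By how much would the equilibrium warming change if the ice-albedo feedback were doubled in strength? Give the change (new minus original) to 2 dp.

Original: g = 0.706, ΔT = 8.7/(1−0.706) = 29.5918 K.
With doubled ice-albedo: g' = 0.906, ΔT' = 8.7/(1−0.906) = 92.5532 K.
Change = 92.5532 − 29.5918 = 62.96 K.

62.96 K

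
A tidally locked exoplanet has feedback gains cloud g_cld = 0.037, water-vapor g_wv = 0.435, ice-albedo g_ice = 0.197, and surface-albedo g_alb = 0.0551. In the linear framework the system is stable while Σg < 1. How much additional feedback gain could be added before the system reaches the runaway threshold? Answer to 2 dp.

0.28

Current total gain = 0.037 + 0.435 + 0.197 + 0.0551 = 0.7241.
Margin to runaway = 1 − 0.7241 = 0.28.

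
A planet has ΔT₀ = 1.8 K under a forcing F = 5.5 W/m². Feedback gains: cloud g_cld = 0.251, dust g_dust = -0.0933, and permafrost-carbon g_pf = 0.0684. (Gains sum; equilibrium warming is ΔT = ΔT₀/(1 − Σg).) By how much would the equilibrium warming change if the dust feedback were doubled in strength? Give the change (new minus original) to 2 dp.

-0.25 K

Original: g = 0.2261, ΔT = 1.8/(1−0.2261) = 2.3259 K.
With doubled dust: g' = 0.1328, ΔT' = 1.8/(1−0.1328) = 2.0756 K.
Change = 2.0756 − 2.3259 = -0.25 K.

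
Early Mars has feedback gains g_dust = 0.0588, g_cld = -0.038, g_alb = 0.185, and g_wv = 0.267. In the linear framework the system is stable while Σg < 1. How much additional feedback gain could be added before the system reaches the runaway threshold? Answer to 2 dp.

0.53

Current total gain = 0.0588 − 0.038 + 0.185 + 0.267 = 0.4728.
Margin to runaway = 1 − 0.4728 = 0.53.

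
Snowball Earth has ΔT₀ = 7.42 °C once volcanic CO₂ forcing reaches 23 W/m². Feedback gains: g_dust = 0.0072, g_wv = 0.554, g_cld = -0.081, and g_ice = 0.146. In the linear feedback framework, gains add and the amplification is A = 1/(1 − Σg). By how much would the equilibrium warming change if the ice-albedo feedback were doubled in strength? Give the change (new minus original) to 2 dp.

Original: g = 0.6262, ΔT = 7.42/(1−0.6262) = 19.8502 °C.
With doubled ice-albedo: g' = 0.7722, ΔT' = 7.42/(1−0.7722) = 32.5724 °C.
Change = 32.5724 − 19.8502 = 12.72 °C.

12.72 °C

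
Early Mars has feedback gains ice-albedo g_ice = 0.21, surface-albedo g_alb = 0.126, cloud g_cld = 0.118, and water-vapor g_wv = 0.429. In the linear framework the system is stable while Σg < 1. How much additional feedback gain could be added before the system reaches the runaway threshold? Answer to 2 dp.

0.12

Current total gain = 0.21 + 0.126 + 0.118 + 0.429 = 0.883.
Margin to runaway = 1 − 0.883 = 0.12.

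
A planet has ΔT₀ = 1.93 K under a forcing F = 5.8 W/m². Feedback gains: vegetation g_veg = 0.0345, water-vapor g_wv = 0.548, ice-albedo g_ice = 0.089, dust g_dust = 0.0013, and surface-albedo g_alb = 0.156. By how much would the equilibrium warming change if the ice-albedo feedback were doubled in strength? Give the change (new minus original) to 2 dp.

12.21 K

Original: g = 0.8288, ΔT = 1.93/(1−0.8288) = 11.2734 K.
With doubled ice-albedo: g' = 0.9178, ΔT' = 1.93/(1−0.9178) = 23.4793 K.
Change = 23.4793 − 11.2734 = 12.21 K.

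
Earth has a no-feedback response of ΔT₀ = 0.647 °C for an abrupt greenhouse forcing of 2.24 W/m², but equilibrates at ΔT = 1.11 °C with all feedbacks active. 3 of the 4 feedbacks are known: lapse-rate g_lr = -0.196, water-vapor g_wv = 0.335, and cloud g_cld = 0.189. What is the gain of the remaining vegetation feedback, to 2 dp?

0.09

Amplification A = ΔT/ΔT₀ = 1.11/0.647 = 1.716.
Total gain g = 1 − 1/A = 1 − 1/1.716 = 0.4172.
Known gains sum to -0.196 + 0.335 + 0.189 = 0.328.
g_veg = 0.4172 − 0.328 = 0.09.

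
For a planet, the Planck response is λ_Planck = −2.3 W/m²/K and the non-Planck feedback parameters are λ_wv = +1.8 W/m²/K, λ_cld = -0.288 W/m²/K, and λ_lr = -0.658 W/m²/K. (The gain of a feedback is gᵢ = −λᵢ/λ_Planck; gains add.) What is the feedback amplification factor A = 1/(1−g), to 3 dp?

1.591

Convert to gains: g_wv = 1.8/2.3 = 0.7826; g_cld = -0.288/2.3 = -0.1252; g_lr = -0.658/2.3 = -0.2861.
Total gain g = 0.3713.
A = 1/(1 − 0.3713) = 1.591.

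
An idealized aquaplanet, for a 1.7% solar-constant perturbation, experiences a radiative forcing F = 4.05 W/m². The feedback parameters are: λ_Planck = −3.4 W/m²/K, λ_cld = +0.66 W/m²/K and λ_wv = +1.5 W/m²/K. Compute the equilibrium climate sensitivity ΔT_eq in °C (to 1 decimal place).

Net feedback parameter λ = (−3.4) + (+0.66) + (+1.5) = -1.24 W/m²/K.
ΔT = −F/λ = −4.05/(-1.24) = 3.3 °C.

3.3 °C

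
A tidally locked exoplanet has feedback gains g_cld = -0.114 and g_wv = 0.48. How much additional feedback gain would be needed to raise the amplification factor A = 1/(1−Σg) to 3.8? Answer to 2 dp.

Current total gain = 0.366.
Target gain for A = 3.8: g* = 1 − 1/3.8 = 0.7368.
Additional gain needed = 0.7368 − 0.366 = 0.37.

0.37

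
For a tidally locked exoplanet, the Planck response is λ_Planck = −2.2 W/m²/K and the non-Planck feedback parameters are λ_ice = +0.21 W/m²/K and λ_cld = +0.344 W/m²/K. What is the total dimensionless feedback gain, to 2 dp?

Convert to gains: g_ice = 0.21/2.2 = 0.09545; g_cld = 0.344/2.2 = 0.1564.
Total gain g = 0.25185.

0.25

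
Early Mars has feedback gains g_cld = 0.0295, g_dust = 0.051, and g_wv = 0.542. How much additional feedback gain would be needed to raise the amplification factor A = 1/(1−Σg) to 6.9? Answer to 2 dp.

Current total gain = 0.6225.
Target gain for A = 6.9: g* = 1 − 1/6.9 = 0.8551.
Additional gain needed = 0.8551 − 0.6225 = 0.23.

0.23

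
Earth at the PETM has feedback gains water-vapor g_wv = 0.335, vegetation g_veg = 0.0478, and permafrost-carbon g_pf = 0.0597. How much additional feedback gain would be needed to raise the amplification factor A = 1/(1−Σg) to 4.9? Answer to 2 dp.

0.35

Current total gain = 0.4425.
Target gain for A = 4.9: g* = 1 − 1/4.9 = 0.7959.
Additional gain needed = 0.7959 − 0.4425 = 0.35.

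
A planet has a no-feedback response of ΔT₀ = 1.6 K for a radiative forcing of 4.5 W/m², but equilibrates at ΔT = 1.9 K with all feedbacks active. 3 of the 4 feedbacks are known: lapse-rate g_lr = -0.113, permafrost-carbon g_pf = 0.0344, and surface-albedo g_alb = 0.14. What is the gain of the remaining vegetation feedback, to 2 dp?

0.10

Amplification A = ΔT/ΔT₀ = 1.9/1.6 = 1.187.
Total gain g = 1 − 1/A = 1 − 1/1.187 = 0.1575.
Known gains sum to -0.113 + 0.0344 + 0.14 = 0.0614.
g_veg = 0.1575 − 0.0614 = 0.10.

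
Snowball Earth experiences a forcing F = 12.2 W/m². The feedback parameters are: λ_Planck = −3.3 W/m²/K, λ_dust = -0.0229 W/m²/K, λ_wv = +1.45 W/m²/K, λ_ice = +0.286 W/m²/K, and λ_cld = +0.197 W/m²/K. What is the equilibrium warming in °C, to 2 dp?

8.78 °C

Net feedback parameter λ = (−3.3) + (-0.0229) + (+1.45) + (+0.286) + (+0.197) = -1.3899 W/m²/K.
ΔT = −F/λ = −12.2/(-1.3899) = 8.78 °C.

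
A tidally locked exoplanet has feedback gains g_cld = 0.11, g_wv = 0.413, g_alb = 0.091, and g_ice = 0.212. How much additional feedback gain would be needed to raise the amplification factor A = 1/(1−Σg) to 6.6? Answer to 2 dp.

Current total gain = 0.826.
Target gain for A = 6.6: g* = 1 − 1/6.6 = 0.8485.
Additional gain needed = 0.8485 − 0.826 = 0.02.

0.02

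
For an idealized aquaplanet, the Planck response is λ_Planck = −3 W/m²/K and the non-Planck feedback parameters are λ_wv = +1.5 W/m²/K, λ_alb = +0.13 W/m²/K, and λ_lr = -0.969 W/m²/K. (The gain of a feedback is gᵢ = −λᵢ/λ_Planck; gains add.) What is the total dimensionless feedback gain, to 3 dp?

0.220

Convert to gains: g_wv = 1.5/3 = 0.5; g_alb = 0.13/3 = 0.04333; g_lr = -0.969/3 = -0.323.
Total gain g = 0.22033.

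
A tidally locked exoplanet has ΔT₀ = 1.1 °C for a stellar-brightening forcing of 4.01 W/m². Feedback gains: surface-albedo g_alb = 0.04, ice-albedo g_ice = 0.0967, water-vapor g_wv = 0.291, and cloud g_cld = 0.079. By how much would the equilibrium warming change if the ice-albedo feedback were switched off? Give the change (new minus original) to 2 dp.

Original: g = 0.5067, ΔT = 1.1/(1−0.5067) = 2.2299 °C.
Without ice-albedo: g' = 0.41, ΔT' = 1.1/(1−0.41) = 1.8644 °C.
Change = 1.8644 − 2.2299 = -0.37 °C.

-0.37 °C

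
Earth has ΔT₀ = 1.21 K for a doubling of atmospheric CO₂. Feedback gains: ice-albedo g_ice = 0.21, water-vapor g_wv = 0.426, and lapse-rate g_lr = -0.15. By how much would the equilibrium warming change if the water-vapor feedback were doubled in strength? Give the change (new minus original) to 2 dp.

Original: g = 0.486, ΔT = 1.21/(1−0.486) = 2.3541 K.
With doubled water-vapor: g' = 0.912, ΔT' = 1.21/(1−0.912) = 13.7500 K.
Change = 13.7500 − 2.3541 = 11.40 K.

11.40 K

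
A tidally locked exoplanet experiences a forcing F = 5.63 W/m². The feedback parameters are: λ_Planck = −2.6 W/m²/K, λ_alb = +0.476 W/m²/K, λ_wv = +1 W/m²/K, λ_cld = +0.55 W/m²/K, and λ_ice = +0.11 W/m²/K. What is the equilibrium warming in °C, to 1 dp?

12.1 °C

Net feedback parameter λ = (−2.6) + (+0.476) + (+1) + (+0.55) + (+0.11) = -0.464 W/m²/K.
ΔT = −F/λ = −5.63/(-0.464) = 12.1 °C.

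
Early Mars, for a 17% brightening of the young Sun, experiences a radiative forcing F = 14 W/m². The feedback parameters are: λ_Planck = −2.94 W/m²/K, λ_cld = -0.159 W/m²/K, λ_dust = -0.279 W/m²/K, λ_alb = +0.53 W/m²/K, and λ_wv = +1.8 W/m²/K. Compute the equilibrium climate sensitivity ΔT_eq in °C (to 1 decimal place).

13.4 °C

Net feedback parameter λ = (−2.94) + (-0.159) + (-0.279) + (+0.53) + (+1.8) = -1.048 W/m²/K.
ΔT = −F/λ = −14/(-1.048) = 13.4 °C.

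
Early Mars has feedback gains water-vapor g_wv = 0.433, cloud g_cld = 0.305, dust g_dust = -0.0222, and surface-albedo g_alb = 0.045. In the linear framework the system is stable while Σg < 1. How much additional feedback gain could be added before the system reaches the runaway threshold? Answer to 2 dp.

Current total gain = 0.433 + 0.305 − 0.0222 + 0.045 = 0.7608.
Margin to runaway = 1 − 0.7608 = 0.24.

0.24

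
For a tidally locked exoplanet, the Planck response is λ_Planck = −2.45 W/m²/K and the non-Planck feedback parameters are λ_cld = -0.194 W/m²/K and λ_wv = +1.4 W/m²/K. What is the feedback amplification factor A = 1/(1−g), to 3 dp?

1.969

Convert to gains: g_cld = -0.194/2.45 = -0.07918; g_wv = 1.4/2.45 = 0.5714.
Total gain g = 0.49222.
A = 1/(1 − 0.49222) = 1.969.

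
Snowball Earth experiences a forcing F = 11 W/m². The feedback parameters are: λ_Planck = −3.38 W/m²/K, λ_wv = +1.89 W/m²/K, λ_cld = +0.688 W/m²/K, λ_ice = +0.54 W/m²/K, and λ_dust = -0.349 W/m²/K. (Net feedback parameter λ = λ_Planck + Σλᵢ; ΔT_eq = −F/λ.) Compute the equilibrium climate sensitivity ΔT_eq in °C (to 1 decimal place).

Net feedback parameter λ = (−3.38) + (+1.89) + (+0.688) + (+0.54) + (-0.349) = -0.611 W/m²/K.
ΔT = −F/λ = −11/(-0.611) = 18.0 °C.

18.0 °C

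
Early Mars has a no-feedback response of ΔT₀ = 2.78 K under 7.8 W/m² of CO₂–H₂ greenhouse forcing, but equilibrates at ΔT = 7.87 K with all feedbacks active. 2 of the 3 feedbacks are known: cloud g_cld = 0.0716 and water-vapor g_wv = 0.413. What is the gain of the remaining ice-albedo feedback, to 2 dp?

0.16

Amplification A = ΔT/ΔT₀ = 7.87/2.78 = 2.831.
Total gain g = 1 − 1/A = 1 − 1/2.831 = 0.6468.
Known gains sum to 0.0716 + 0.413 = 0.4846.
g_ice = 0.6468 − 0.4846 = 0.16.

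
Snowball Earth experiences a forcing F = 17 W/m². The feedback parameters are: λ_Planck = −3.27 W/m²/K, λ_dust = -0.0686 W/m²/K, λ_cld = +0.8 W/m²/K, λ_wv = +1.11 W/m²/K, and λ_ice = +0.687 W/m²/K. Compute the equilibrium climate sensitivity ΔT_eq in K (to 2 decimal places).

Net feedback parameter λ = (−3.27) + (-0.0686) + (+0.8) + (+1.11) + (+0.687) = -0.7416 W/m²/K.
ΔT = −F/λ = −17/(-0.7416) = 22.92 K.

22.92 K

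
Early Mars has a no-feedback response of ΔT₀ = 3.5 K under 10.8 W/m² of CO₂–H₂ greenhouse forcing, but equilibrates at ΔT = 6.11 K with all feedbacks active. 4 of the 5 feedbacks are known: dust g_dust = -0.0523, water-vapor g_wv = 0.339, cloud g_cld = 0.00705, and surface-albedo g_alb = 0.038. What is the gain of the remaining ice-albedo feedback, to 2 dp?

Amplification A = ΔT/ΔT₀ = 6.11/3.5 = 1.746.
Total gain g = 1 − 1/A = 1 − 1/1.746 = 0.4273.
Known gains sum to -0.0523 + 0.339 + 0.00705 + 0.038 = 0.33175.
g_ice = 0.4273 − 0.33175 = 0.10.

0.10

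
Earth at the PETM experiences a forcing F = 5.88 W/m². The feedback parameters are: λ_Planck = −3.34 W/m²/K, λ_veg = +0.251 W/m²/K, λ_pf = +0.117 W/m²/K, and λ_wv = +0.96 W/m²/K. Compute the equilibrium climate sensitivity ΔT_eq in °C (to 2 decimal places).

Net feedback parameter λ = (−3.34) + (+0.251) + (+0.117) + (+0.96) = -2.012 W/m²/K.
ΔT = −F/λ = −5.88/(-2.012) = 2.92 °C.

2.92 °C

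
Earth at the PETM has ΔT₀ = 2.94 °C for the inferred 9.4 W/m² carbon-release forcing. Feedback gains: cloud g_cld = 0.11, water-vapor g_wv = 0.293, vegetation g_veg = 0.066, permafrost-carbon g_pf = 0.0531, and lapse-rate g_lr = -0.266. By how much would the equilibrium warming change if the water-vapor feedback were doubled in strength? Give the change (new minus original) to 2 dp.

2.57 °C

Original: g = 0.2561, ΔT = 2.94/(1−0.2561) = 3.9521 °C.
With doubled water-vapor: g' = 0.5491, ΔT' = 2.94/(1−0.5491) = 6.5203 °C.
Change = 6.5203 − 3.9521 = 2.57 °C.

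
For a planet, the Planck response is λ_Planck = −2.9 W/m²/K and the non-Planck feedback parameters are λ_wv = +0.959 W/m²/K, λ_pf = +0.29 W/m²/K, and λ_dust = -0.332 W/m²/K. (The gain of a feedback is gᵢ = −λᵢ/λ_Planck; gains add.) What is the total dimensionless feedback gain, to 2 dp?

0.32

Convert to gains: g_wv = 0.959/2.9 = 0.3307; g_pf = 0.29/2.9 = 0.1; g_dust = -0.332/2.9 = -0.1145.
Total gain g = 0.3162.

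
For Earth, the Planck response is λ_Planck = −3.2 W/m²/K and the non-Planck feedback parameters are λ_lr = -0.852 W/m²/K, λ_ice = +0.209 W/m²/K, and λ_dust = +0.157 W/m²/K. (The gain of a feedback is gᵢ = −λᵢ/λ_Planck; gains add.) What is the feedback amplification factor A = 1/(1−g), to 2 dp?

Convert to gains: g_lr = -0.852/3.2 = -0.2662; g_ice = 0.209/3.2 = 0.06531; g_dust = 0.157/3.2 = 0.04906.
Total gain g = -0.15183.
A = 1/(1 + 0.15183) = 0.87.

0.87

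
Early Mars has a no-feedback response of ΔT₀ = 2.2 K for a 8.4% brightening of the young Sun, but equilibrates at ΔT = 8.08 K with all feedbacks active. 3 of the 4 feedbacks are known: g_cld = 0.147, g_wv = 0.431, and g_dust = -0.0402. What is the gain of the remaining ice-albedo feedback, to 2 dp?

0.19

Amplification A = ΔT/ΔT₀ = 8.08/2.2 = 3.673.
Total gain g = 1 − 1/A = 1 − 1/3.673 = 0.7277.
Known gains sum to 0.147 + 0.431 − 0.0402 = 0.5378.
g_ice = 0.7277 − 0.5378 = 0.19.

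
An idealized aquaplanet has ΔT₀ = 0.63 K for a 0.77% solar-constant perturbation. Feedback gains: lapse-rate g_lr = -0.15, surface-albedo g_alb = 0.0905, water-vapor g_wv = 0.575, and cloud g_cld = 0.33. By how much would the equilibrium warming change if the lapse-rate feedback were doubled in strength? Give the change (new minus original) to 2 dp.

-2.01 K

Original: g = 0.8455, ΔT = 0.63/(1−0.8455) = 4.0777 K.
With doubled lapse-rate: g' = 0.6955, ΔT' = 0.63/(1−0.6955) = 2.0690 K.
Change = 2.0690 − 4.0777 = -2.01 K.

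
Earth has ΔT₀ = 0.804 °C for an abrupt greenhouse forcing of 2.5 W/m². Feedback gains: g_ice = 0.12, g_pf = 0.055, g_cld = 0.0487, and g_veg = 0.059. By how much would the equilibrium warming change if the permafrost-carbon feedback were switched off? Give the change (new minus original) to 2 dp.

-0.08 °C

Original: g = 0.2827, ΔT = 0.804/(1−0.2827) = 1.1209 °C.
Without permafrost-carbon: g' = 0.2277, ΔT' = 0.804/(1−0.2277) = 1.0410 °C.
Change = 1.0410 − 1.1209 = -0.08 °C.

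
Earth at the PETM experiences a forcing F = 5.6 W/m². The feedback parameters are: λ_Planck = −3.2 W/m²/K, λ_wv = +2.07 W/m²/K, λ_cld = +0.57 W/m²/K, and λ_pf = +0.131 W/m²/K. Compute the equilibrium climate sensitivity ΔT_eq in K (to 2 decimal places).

Net feedback parameter λ = (−3.2) + (+2.07) + (+0.57) + (+0.131) = -0.429 W/m²/K.
ΔT = −F/λ = −5.6/(-0.429) = 13.05 K.

13.05 K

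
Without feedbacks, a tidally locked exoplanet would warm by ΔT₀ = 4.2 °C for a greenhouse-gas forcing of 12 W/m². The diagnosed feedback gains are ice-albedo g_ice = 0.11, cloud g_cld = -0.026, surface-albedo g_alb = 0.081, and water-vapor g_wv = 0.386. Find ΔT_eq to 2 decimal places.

9.35 °C

Total gain g = 0.11 − 0.026 + 0.081 + 0.386 = 0.551.
Amplification A = 1/(1 − 0.551) = 2.227.
ΔT = 4.2 × 2.227 = 9.35 °C.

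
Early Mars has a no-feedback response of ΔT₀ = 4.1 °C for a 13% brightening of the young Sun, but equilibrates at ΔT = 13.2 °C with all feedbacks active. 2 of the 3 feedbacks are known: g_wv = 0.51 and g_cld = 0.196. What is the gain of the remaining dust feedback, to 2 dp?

Amplification A = ΔT/ΔT₀ = 13.2/4.1 = 3.22.
Total gain g = 1 − 1/A = 1 − 1/3.22 = 0.6894.
Known gains sum to 0.51 + 0.196 = 0.706.
g_dust = 0.6894 − 0.706 = -0.02.

-0.02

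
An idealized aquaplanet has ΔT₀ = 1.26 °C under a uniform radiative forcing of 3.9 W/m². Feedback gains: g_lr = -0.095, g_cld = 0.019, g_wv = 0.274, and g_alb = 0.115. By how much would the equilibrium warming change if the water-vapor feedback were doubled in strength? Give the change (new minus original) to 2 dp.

1.22 °C

Original: g = 0.313, ΔT = 1.26/(1−0.313) = 1.8341 °C.
With doubled water-vapor: g' = 0.587, ΔT' = 1.26/(1−0.587) = 3.0508 °C.
Change = 3.0508 − 1.8341 = 1.22 °C.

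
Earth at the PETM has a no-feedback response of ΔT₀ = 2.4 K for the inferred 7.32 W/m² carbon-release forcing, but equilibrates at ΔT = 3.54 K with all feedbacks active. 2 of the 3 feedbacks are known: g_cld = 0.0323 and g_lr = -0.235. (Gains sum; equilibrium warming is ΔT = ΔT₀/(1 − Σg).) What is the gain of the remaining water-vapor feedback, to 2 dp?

0.52

Amplification A = ΔT/ΔT₀ = 3.54/2.4 = 1.475.
Total gain g = 1 − 1/A = 1 − 1/1.475 = 0.322.
Known gains sum to 0.0323 − 0.235 = -0.2027.
g_wv = 0.322 + 0.2027 = 0.52.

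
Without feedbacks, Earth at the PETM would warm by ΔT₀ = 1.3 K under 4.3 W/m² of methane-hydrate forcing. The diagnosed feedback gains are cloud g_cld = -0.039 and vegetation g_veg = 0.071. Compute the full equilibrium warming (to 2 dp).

Total gain g = -0.039 + 0.071 = 0.032.
Amplification A = 1/(1 − 0.032) = 1.033.
ΔT = 1.3 × 1.033 = 1.34 K.

1.34 K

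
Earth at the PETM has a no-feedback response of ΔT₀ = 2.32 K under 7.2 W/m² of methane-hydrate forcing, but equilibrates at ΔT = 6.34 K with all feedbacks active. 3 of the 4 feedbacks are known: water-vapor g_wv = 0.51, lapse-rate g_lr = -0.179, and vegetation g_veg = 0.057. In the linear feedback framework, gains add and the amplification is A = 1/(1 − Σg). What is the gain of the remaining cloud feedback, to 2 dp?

0.25

Amplification A = ΔT/ΔT₀ = 6.34/2.32 = 2.733.
Total gain g = 1 − 1/A = 1 − 1/2.733 = 0.6341.
Known gains sum to 0.51 − 0.179 + 0.057 = 0.388.
g_cld = 0.6341 − 0.388 = 0.25.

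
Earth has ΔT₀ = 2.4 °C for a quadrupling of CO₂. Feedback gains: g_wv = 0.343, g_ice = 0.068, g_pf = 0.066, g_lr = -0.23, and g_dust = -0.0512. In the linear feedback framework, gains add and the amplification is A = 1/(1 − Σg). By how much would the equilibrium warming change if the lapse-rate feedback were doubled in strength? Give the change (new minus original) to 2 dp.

Original: g = 0.1958, ΔT = 2.4/(1−0.1958) = 2.9843 °C.
With doubled lapse-rate: g' = -0.0342, ΔT' = 2.4/(1+0.0342) = 2.3206 °C.
Change = 2.3206 − 2.9843 = -0.66 °C.

-0.66 °C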